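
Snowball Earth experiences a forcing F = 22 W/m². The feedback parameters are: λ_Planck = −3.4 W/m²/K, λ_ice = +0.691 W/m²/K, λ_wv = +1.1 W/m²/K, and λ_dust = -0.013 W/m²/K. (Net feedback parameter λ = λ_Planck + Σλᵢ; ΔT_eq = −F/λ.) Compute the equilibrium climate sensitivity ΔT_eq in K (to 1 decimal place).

Net feedback parameter λ = (−3.4) + (+0.691) + (+1.1) + (-0.013) = -1.622 W/m²/K.
ΔT = −F/λ = −22/(-1.622) = 13.6 K.

13.6 K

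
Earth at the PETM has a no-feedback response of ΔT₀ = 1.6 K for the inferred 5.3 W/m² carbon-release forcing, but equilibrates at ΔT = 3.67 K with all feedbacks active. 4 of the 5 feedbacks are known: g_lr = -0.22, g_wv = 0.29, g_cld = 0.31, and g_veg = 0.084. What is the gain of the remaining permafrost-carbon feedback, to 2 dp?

Amplification A = ΔT/ΔT₀ = 3.67/1.6 = 2.294.
Total gain g = 1 − 1/A = 1 − 1/2.294 = 0.5641.
Known gains sum to -0.22 + 0.29 + 0.31 + 0.084 = 0.464.
g_pf = 0.5641 − 0.464 = 0.10.

0.10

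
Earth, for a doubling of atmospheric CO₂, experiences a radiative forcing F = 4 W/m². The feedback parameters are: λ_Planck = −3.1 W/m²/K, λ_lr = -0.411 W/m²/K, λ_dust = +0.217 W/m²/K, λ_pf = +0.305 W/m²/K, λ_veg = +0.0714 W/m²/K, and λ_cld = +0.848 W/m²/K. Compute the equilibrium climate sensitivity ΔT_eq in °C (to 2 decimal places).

1.93 °C

Net feedback parameter λ = (−3.1) + (-0.411) + (+0.217) + (+0.305) + (+0.0714) + (+0.848) = -2.0696 W/m²/K.
ΔT = −F/λ = −4/(-2.0696) = 1.93 °C.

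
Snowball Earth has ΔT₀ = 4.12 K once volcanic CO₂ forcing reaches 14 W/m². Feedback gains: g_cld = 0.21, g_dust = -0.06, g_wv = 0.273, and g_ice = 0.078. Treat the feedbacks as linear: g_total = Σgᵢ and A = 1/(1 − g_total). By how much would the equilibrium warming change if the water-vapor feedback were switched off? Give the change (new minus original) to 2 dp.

Original: g = 0.501, ΔT = 4.12/(1−0.501) = 8.2565 K.
Without water-vapor: g' = 0.228, ΔT' = 4.12/(1−0.228) = 5.3368 K.
Change = 5.3368 − 8.2565 = -2.92 K.

-2.92 K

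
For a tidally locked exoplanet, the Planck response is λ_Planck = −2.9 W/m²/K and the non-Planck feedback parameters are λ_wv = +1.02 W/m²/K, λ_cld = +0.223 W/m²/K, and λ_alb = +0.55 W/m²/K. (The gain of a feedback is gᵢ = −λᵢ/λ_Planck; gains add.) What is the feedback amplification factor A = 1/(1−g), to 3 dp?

Convert to gains: g_wv = 1.02/2.9 = 0.3517; g_cld = 0.223/2.9 = 0.0769; g_alb = 0.55/2.9 = 0.1897.
Total gain g = 0.6183.
A = 1/(1 − 0.6183) = 2.620.

2.620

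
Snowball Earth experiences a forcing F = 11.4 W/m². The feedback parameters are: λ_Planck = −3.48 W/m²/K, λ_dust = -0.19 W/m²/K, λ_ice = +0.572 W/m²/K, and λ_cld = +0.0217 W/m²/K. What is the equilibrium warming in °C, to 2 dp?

Net feedback parameter λ = (−3.48) + (-0.19) + (+0.572) + (+0.0217) = -3.0763 W/m²/K.
ΔT = −F/λ = −11.4/(-3.0763) = 3.71 °C.

3.71 °C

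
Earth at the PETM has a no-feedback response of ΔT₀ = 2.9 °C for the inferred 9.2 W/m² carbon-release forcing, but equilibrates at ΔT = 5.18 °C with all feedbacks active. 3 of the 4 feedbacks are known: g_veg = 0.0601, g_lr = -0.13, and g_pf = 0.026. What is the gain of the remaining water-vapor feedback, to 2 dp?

Amplification A = ΔT/ΔT₀ = 5.18/2.9 = 1.786.
Total gain g = 1 − 1/A = 1 − 1/1.786 = 0.4401.
Known gains sum to 0.0601 − 0.13 + 0.026 = -0.0439.
g_wv = 0.4401 + 0.0439 = 0.48.

0.48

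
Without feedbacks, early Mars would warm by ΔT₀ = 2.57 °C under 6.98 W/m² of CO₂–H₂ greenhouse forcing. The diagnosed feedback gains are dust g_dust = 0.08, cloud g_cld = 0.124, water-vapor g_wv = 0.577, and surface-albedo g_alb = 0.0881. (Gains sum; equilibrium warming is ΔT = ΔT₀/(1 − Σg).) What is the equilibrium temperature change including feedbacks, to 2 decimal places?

19.63 °C

Total gain g = 0.08 + 0.124 + 0.577 + 0.0881 = 0.8691.
Amplification A = 1/(1 − 0.8691) = 7.639.
ΔT = 2.57 × 7.639 = 19.63 °C.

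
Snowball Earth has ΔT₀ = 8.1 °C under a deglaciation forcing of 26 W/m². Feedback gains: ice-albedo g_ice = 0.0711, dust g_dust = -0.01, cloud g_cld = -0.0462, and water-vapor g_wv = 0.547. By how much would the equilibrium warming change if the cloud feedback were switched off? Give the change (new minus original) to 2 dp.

2.18 °C

Original: g = 0.5619, ΔT = 8.1/(1−0.5619) = 18.4889 °C.
Without cloud: g' = 0.6081, ΔT' = 8.1/(1−0.6081) = 20.6685 °C.
Change = 20.6685 − 18.4889 = 2.18 °C.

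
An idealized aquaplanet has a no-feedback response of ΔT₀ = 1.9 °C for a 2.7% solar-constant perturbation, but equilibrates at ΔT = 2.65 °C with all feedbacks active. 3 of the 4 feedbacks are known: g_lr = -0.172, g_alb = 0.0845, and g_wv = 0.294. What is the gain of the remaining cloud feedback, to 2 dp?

0.08

Amplification A = ΔT/ΔT₀ = 2.65/1.9 = 1.395.
Total gain g = 1 − 1/A = 1 − 1/1.395 = 0.2832.
Known gains sum to -0.172 + 0.0845 + 0.294 = 0.2065.
g_cld = 0.2832 − 0.2065 = 0.08.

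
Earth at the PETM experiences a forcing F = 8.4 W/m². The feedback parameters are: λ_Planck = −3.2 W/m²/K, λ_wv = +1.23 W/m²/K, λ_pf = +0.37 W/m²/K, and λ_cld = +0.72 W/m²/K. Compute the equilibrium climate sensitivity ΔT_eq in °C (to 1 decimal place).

9.5 °C

Net feedback parameter λ = (−3.2) + (+1.23) + (+0.37) + (+0.72) = -0.88 W/m²/K.
ΔT = −F/λ = −8.4/(-0.88) = 9.5 °C.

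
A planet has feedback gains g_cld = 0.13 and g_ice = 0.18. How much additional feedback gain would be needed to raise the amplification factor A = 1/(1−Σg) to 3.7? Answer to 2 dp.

0.42

Current total gain = 0.31.
Target gain for A = 3.7: g* = 1 − 1/3.7 = 0.7297.
Additional gain needed = 0.7297 − 0.31 = 0.42.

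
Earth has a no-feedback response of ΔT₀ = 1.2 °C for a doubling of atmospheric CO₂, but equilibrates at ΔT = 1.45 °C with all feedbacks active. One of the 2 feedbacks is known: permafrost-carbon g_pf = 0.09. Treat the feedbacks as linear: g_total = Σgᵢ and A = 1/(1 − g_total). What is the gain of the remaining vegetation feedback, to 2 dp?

0.08

Amplification A = ΔT/ΔT₀ = 1.45/1.2 = 1.208.
Total gain g = 1 − 1/A = 1 − 1/1.208 = 0.1722.
The known gain is 0.09.
g_veg = 0.1722 − 0.09 = 0.08.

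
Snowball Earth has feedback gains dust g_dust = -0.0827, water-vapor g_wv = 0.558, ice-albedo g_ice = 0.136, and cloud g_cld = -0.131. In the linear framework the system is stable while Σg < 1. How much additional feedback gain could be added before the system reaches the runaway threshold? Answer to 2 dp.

0.52

Current total gain = -0.0827 + 0.558 + 0.136 − 0.131 = 0.4803.
Margin to runaway = 1 − 0.4803 = 0.52.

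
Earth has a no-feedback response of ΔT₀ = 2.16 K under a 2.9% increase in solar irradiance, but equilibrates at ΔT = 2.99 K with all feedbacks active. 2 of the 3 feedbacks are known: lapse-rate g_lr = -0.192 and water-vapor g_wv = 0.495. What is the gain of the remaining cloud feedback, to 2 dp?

Amplification A = ΔT/ΔT₀ = 2.99/2.16 = 1.384.
Total gain g = 1 − 1/A = 1 − 1/1.384 = 0.2775.
Known gains sum to -0.192 + 0.495 = 0.303.
g_cld = 0.2775 − 0.303 = -0.03.

-0.03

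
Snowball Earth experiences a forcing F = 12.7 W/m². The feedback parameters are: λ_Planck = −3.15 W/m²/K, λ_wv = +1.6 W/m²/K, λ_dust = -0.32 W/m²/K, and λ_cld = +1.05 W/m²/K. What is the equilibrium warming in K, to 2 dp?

15.49 K

Net feedback parameter λ = (−3.15) + (+1.6) + (-0.32) + (+1.05) = -0.82 W/m²/K.
ΔT = −F/λ = −12.7/(-0.82) = 15.49 K.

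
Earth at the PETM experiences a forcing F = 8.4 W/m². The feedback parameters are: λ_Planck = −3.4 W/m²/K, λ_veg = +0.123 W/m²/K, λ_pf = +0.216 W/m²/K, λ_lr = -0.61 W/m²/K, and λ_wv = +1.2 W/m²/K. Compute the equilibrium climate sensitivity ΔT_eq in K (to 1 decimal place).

Net feedback parameter λ = (−3.4) + (+0.123) + (+0.216) + (-0.61) + (+1.2) = -2.471 W/m²/K.
ΔT = −F/λ = −8.4/(-2.471) = 3.4 K.

3.4 K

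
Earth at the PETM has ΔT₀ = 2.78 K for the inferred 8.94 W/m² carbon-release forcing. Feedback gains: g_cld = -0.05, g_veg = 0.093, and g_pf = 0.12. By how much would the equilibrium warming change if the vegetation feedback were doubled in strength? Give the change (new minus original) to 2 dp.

Original: g = 0.163, ΔT = 2.78/(1−0.163) = 3.3214 K.
With doubled vegetation: g' = 0.256, ΔT' = 2.78/(1−0.256) = 3.7366 K.
Change = 3.7366 − 3.3214 = 0.42 K.

0.42 K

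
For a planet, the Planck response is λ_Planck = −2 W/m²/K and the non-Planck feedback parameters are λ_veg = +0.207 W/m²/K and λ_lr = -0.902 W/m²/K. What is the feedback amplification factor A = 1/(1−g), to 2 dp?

0.74

Convert to gains: g_veg = 0.207/2 = 0.1035; g_lr = -0.902/2 = -0.451.
Total gain g = -0.3475.
A = 1/(1 + 0.3475) = 0.74.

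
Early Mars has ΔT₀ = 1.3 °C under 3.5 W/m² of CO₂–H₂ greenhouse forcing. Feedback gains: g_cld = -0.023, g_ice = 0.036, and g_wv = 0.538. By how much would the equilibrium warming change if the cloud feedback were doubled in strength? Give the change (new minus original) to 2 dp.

Original: g = 0.551, ΔT = 1.3/(1−0.551) = 2.8953 °C.
With doubled cloud: g' = 0.528, ΔT' = 1.3/(1−0.528) = 2.7542 °C.
Change = 2.7542 − 2.8953 = -0.14 °C.

-0.14 °C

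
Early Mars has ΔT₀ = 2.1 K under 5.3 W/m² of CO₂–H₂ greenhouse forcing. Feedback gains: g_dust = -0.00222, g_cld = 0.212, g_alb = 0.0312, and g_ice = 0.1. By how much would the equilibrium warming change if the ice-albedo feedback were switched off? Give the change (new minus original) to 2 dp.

-0.42 K

Original: g = 0.34098, ΔT = 2.1/(1−0.34098) = 3.1865 K.
Without ice-albedo: g' = 0.24098, ΔT' = 2.1/(1−0.24098) = 2.7667 K.
Change = 2.7667 − 3.1865 = -0.42 K.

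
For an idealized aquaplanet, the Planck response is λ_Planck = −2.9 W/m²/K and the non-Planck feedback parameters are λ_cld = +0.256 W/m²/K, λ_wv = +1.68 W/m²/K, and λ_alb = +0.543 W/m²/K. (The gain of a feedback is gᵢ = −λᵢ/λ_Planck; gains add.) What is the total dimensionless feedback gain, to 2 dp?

0.85

Convert to gains: g_cld = 0.256/2.9 = 0.08828; g_wv = 1.68/2.9 = 0.5793; g_alb = 0.543/2.9 = 0.1872.
Total gain g = 0.85478.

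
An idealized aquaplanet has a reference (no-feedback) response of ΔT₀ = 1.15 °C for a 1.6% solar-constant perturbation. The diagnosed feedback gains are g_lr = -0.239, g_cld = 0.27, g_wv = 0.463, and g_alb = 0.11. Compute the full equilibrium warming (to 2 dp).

Total gain g = -0.239 + 0.27 + 0.463 + 0.11 = 0.604.
Amplification A = 1/(1 − 0.604) = 2.525.
ΔT = 1.15 × 2.525 = 2.90 °C.

2.90 °C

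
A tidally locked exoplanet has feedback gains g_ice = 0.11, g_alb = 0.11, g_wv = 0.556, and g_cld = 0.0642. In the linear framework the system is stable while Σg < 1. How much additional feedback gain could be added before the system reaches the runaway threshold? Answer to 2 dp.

Current total gain = 0.11 + 0.11 + 0.556 + 0.0642 = 0.8402.
Margin to runaway = 1 − 0.8402 = 0.16.

0.16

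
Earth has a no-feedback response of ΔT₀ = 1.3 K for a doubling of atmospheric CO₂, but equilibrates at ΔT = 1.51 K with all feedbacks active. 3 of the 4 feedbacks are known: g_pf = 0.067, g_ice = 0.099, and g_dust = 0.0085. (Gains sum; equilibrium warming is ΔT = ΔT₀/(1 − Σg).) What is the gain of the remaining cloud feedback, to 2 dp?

Amplification A = ΔT/ΔT₀ = 1.51/1.3 = 1.162.
Total gain g = 1 − 1/A = 1 − 1/1.162 = 0.1394.
Known gains sum to 0.067 + 0.099 + 0.0085 = 0.1745.
g_cld = 0.1394 − 0.1745 = -0.04.

-0.04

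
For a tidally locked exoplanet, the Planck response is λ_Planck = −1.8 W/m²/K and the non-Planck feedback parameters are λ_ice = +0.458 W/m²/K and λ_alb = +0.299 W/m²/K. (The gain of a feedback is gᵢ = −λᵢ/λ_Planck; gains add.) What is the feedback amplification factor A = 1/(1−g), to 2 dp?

Convert to gains: g_ice = 0.458/1.8 = 0.2544; g_alb = 0.299/1.8 = 0.1661.
Total gain g = 0.4205.
A = 1/(1 − 0.4205) = 1.73.

1.73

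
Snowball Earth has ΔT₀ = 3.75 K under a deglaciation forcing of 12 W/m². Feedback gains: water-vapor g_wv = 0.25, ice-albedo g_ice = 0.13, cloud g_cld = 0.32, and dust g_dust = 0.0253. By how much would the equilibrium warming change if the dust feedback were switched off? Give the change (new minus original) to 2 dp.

-1.15 K

Original: g = 0.7253, ΔT = 3.75/(1−0.7253) = 13.6513 K.
Without dust: g' = 0.7, ΔT' = 3.75/(1−0.7) = 12.5000 K.
Change = 12.5000 − 13.6513 = -1.15 K.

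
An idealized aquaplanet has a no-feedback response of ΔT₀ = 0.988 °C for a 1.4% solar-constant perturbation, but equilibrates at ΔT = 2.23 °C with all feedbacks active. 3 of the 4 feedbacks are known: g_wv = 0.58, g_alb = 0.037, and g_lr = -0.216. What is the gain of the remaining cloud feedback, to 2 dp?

Amplification A = ΔT/ΔT₀ = 2.23/0.988 = 2.257.
Total gain g = 1 − 1/A = 1 − 1/2.257 = 0.5569.
Known gains sum to 0.58 + 0.037 − 0.216 = 0.401.
g_cld = 0.5569 − 0.401 = 0.16.

0.16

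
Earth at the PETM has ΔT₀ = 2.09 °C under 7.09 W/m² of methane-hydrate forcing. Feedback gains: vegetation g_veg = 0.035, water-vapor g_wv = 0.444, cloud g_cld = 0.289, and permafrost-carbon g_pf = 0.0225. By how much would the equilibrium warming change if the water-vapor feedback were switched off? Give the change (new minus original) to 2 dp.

Original: g = 0.7905, ΔT = 2.09/(1−0.7905) = 9.9761 °C.
Without water-vapor: g' = 0.3465, ΔT' = 2.09/(1−0.3465) = 3.1982 °C.
Change = 3.1982 − 9.9761 = -6.78 °C.

-6.78 °C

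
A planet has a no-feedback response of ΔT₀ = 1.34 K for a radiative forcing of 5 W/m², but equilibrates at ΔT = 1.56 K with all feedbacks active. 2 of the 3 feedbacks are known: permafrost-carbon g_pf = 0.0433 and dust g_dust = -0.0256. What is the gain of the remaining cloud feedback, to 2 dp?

Amplification A = ΔT/ΔT₀ = 1.56/1.34 = 1.164.
Total gain g = 1 − 1/A = 1 − 1/1.164 = 0.1409.
Known gains sum to 0.0433 − 0.0256 = 0.0177.
g_cld = 0.1409 − 0.0177 = 0.12.

0.12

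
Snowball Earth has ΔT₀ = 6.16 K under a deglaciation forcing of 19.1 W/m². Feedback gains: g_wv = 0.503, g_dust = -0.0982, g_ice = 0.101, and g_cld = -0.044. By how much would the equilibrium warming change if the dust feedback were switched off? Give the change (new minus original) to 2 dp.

2.55 K

Original: g = 0.4618, ΔT = 6.16/(1−0.4618) = 11.4456 K.
Without dust: g' = 0.56, ΔT' = 6.16/(1−0.56) = 14.0000 K.
Change = 14.0000 − 11.4456 = 2.55 K.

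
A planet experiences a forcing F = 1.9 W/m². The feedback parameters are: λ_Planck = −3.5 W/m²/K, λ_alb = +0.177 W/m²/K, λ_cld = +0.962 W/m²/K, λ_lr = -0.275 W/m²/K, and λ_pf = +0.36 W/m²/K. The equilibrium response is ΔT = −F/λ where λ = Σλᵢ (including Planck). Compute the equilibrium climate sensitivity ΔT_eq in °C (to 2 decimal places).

0.83 °C

Net feedback parameter λ = (−3.5) + (+0.177) + (+0.962) + (-0.275) + (+0.36) = -2.276 W/m²/K.
ΔT = −F/λ = −1.9/(-2.276) = 0.83 °C.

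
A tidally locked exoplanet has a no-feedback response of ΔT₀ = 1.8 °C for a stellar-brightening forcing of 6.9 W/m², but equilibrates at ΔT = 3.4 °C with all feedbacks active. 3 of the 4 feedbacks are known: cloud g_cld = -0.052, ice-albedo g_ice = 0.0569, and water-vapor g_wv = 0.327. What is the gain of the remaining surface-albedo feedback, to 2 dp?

0.14

Amplification A = ΔT/ΔT₀ = 3.4/1.8 = 1.889.
Total gain g = 1 − 1/A = 1 − 1/1.889 = 0.4706.
Known gains sum to -0.052 + 0.0569 + 0.327 = 0.3319.
g_alb = 0.4706 − 0.3319 = 0.14.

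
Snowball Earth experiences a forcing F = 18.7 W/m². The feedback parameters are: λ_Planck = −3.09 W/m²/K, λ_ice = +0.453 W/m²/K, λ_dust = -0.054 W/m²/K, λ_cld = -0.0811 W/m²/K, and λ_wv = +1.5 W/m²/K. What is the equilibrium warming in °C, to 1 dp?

Net feedback parameter λ = (−3.09) + (+0.453) + (-0.054) + (-0.0811) + (+1.5) = -1.2721 W/m²/K.
ΔT = −F/λ = −18.7/(-1.2721) = 14.7 °C.

14.7 °C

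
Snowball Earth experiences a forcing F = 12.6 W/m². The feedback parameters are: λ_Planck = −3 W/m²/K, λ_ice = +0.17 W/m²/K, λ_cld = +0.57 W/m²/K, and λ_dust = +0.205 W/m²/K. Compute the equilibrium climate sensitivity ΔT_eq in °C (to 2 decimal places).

Net feedback parameter λ = (−3) + (+0.17) + (+0.57) + (+0.205) = -2.055 W/m²/K.
ΔT = −F/λ = −12.6/(-2.055) = 6.13 °C.

6.13 °C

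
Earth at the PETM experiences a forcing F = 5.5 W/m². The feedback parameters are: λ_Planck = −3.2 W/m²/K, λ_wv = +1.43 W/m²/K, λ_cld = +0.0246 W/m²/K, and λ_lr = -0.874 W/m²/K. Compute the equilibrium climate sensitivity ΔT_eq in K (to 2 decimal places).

2.10 K

Net feedback parameter λ = (−3.2) + (+1.43) + (+0.0246) + (-0.874) = -2.6194 W/m²/K.
ΔT = −F/λ = −5.5/(-2.6194) = 2.10 K.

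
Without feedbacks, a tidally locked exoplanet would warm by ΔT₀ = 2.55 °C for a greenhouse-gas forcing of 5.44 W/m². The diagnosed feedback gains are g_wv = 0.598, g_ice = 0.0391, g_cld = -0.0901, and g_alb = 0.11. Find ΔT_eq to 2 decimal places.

7.43 °C

Total gain g = 0.598 + 0.0391 − 0.0901 + 0.11 = 0.657.
Amplification A = 1/(1 − 0.657) = 2.915.
ΔT = 2.55 × 2.915 = 7.43 °C.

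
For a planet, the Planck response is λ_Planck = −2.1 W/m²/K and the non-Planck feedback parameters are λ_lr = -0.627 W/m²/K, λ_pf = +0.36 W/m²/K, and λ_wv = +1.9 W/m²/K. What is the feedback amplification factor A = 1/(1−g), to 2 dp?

Convert to gains: g_lr = -0.627/2.1 = -0.2986; g_pf = 0.36/2.1 = 0.1714; g_wv = 1.9/2.1 = 0.9048.
Total gain g = 0.7776.
A = 1/(1 − 0.7776) = 4.50.

4.50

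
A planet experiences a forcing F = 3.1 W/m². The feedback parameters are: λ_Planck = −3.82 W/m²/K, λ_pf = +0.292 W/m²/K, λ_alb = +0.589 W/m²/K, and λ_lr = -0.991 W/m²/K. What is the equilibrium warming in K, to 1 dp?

Net feedback parameter λ = (−3.82) + (+0.292) + (+0.589) + (-0.991) = -3.93 W/m²/K.
ΔT = −F/λ = −3.1/(-3.93) = 0.8 K.

0.8 K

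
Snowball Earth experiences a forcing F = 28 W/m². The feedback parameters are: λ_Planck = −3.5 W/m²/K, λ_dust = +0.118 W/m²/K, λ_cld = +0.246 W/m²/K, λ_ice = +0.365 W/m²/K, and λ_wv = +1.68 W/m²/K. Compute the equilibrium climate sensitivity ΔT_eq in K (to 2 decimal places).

Net feedback parameter λ = (−3.5) + (+0.118) + (+0.246) + (+0.365) + (+1.68) = -1.091 W/m²/K.
ΔT = −F/λ = −28/(-1.091) = 25.66 K.

25.66 K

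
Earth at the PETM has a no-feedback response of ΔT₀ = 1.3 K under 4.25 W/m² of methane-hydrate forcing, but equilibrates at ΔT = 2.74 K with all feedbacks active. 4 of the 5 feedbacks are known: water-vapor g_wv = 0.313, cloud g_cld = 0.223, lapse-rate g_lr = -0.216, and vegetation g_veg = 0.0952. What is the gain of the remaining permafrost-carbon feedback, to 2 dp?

0.11

Amplification A = ΔT/ΔT₀ = 2.74/1.3 = 2.108.
Total gain g = 1 − 1/A = 1 − 1/2.108 = 0.5256.
Known gains sum to 0.313 + 0.223 − 0.216 + 0.0952 = 0.4152.
g_pf = 0.5256 − 0.4152 = 0.11.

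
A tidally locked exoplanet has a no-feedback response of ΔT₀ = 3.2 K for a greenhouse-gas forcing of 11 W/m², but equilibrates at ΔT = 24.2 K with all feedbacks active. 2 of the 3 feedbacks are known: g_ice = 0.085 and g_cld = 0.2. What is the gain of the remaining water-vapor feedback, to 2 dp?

0.58

Amplification A = ΔT/ΔT₀ = 24.2/3.2 = 7.562.
Total gain g = 1 − 1/A = 1 − 1/7.562 = 0.8678.
Known gains sum to 0.085 + 0.2 = 0.285.
g_wv = 0.8678 − 0.285 = 0.58.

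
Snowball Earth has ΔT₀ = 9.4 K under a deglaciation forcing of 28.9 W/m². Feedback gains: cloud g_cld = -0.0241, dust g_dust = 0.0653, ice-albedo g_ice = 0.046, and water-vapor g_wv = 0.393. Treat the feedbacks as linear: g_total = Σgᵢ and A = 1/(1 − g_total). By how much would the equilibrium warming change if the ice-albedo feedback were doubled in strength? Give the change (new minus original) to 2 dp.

1.76 K

Original: g = 0.4802, ΔT = 9.4/(1−0.4802) = 18.0839 K.
With doubled ice-albedo: g' = 0.5262, ΔT' = 9.4/(1−0.5262) = 19.8396 K.
Change = 19.8396 − 18.0839 = 1.76 K.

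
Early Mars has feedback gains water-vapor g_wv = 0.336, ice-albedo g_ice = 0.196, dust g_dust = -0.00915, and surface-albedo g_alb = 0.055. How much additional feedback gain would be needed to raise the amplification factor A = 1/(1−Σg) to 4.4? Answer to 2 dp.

0.19

Current total gain = 0.57785.
Target gain for A = 4.4: g* = 1 − 1/4.4 = 0.7727.
Additional gain needed = 0.7727 − 0.57785 = 0.19.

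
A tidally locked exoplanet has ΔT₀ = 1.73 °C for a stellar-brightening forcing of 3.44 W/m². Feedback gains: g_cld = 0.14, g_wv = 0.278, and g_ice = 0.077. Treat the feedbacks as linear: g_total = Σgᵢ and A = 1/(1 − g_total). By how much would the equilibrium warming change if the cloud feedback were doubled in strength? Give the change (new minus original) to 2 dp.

Original: g = 0.495, ΔT = 1.73/(1−0.495) = 3.4257 °C.
With doubled cloud: g' = 0.635, ΔT' = 1.73/(1−0.635) = 4.7397 °C.
Change = 4.7397 − 3.4257 = 1.31 °C.

1.31 °C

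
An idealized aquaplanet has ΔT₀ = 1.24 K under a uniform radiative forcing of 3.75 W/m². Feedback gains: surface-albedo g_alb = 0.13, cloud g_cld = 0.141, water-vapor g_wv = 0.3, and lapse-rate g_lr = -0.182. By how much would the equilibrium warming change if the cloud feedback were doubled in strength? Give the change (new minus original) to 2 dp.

Original: g = 0.389, ΔT = 1.24/(1−0.389) = 2.0295 K.
With doubled cloud: g' = 0.53, ΔT' = 1.24/(1−0.53) = 2.6383 K.
Change = 2.6383 − 2.0295 = 0.61 K.

0.61 K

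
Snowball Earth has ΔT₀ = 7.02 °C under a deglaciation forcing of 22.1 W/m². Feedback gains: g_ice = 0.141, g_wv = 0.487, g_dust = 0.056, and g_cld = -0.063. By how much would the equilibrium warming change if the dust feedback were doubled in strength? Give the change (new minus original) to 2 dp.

3.21 °C

Original: g = 0.621, ΔT = 7.02/(1−0.621) = 18.5224 °C.
With doubled dust: g' = 0.677, ΔT' = 7.02/(1−0.677) = 21.7337 °C.
Change = 21.7337 − 18.5224 = 3.21 °C.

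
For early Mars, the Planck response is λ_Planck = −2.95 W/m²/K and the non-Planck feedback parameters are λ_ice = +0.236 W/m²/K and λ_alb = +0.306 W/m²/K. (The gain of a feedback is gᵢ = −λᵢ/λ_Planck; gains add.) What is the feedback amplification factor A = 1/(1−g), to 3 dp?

1.225

Convert to gains: g_ice = 0.236/2.95 = 0.08; g_alb = 0.306/2.95 = 0.1037.
Total gain g = 0.1837.
A = 1/(1 − 0.1837) = 1.225.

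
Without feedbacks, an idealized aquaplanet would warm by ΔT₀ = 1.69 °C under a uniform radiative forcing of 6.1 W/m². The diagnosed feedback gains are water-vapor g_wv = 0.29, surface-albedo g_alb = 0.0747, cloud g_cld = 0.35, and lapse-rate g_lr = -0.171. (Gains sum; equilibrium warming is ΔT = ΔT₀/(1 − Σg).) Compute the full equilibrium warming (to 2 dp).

Total gain g = 0.29 + 0.0747 + 0.35 − 0.171 = 0.5437.
Amplification A = 1/(1 − 0.5437) = 2.192.
ΔT = 1.69 × 2.192 = 3.70 °C.

3.70 °C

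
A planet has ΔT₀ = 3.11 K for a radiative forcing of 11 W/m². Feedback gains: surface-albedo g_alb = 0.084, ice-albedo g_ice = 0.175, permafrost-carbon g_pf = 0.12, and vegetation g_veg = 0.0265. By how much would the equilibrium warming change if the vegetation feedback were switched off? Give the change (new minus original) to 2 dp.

Original: g = 0.4055, ΔT = 3.11/(1−0.4055) = 5.2313 K.
Without vegetation: g' = 0.379, ΔT' = 3.11/(1−0.379) = 5.0081 K.
Change = 5.0081 − 5.2313 = -0.22 K.

-0.22 K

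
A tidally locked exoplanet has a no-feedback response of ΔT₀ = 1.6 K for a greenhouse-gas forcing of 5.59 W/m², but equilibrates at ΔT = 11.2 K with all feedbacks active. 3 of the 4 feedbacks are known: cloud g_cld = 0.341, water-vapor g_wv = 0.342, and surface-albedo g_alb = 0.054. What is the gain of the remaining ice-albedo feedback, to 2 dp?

Amplification A = ΔT/ΔT₀ = 11.2/1.6 = 7.
Total gain g = 1 − 1/A = 1 − 1/7 = 0.8571.
Known gains sum to 0.341 + 0.342 + 0.054 = 0.737.
g_ice = 0.8571 − 0.737 = 0.12.

0.12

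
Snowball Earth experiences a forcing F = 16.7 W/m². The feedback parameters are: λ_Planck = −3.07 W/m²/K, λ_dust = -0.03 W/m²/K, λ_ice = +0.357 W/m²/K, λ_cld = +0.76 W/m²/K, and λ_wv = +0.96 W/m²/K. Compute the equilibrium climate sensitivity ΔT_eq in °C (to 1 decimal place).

16.3 °C

Net feedback parameter λ = (−3.07) + (-0.03) + (+0.357) + (+0.76) + (+0.96) = -1.023 W/m²/K.
ΔT = −F/λ = −16.7/(-1.023) = 16.3 °C.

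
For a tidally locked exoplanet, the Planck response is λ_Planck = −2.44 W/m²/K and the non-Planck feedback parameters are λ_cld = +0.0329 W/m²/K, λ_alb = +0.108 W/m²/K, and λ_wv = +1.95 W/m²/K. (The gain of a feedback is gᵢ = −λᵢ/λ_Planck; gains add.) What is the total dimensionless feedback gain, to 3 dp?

Convert to gains: g_cld = 0.0329/2.44 = 0.01348; g_alb = 0.108/2.44 = 0.04426; g_wv = 1.95/2.44 = 0.7992.
Total gain g = 0.85694.

0.857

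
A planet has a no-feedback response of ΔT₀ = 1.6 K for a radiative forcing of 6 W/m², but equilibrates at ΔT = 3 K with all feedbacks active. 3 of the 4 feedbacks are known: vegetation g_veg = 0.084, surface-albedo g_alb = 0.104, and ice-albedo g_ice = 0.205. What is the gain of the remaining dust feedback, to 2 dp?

0.07

Amplification A = ΔT/ΔT₀ = 3/1.6 = 1.875.
Total gain g = 1 − 1/A = 1 − 1/1.875 = 0.4667.
Known gains sum to 0.084 + 0.104 + 0.205 = 0.393.
g_dust = 0.4667 − 0.393 = 0.07.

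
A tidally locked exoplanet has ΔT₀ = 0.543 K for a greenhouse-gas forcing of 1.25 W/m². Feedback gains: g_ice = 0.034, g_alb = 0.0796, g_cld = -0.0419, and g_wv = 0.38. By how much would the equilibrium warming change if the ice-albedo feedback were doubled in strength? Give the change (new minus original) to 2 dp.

0.07 K

Original: g = 0.4517, ΔT = 0.543/(1−0.4517) = 0.9903 K.
With doubled ice-albedo: g' = 0.4857, ΔT' = 0.543/(1−0.4857) = 1.0558 K.
Change = 1.0558 − 0.9903 = 0.07 K.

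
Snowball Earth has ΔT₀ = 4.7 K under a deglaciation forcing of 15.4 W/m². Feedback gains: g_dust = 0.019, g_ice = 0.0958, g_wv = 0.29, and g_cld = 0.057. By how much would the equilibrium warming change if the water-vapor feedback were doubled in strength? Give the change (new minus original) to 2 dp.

Original: g = 0.4618, ΔT = 4.7/(1−0.4618) = 8.7328 K.
With doubled water-vapor: g' = 0.7518, ΔT' = 4.7/(1−0.7518) = 18.9363 K.
Change = 18.9363 − 8.7328 = 10.20 K.

10.20 K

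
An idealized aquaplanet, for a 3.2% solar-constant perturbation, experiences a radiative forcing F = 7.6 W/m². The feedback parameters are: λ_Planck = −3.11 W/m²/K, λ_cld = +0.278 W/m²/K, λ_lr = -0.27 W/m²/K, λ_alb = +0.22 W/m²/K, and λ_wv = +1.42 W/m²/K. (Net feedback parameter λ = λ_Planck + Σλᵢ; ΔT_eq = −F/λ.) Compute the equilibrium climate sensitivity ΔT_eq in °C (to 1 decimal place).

5.2 °C

Net feedback parameter λ = (−3.11) + (+0.278) + (-0.27) + (+0.22) + (+1.42) = -1.462 W/m²/K.
ΔT = −F/λ = −7.6/(-1.462) = 5.2 °C.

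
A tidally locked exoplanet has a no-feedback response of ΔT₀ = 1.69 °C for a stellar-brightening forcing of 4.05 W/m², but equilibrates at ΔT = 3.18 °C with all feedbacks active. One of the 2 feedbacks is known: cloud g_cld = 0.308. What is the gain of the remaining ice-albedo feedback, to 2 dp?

Amplification A = ΔT/ΔT₀ = 3.18/1.69 = 1.882.
Total gain g = 1 − 1/A = 1 − 1/1.882 = 0.4687.
The known gain is 0.308.
g_ice = 0.4687 − 0.308 = 0.16.

0.16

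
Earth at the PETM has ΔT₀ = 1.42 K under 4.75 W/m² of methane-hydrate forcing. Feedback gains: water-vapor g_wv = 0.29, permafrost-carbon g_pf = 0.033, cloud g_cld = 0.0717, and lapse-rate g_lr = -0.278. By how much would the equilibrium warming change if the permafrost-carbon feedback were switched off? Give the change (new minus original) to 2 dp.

Original: g = 0.1167, ΔT = 1.42/(1−0.1167) = 1.6076 K.
Without permafrost-carbon: g' = 0.0837, ΔT' = 1.42/(1−0.0837) = 1.5497 K.
Change = 1.5497 − 1.6076 = -0.06 K.

-0.06 K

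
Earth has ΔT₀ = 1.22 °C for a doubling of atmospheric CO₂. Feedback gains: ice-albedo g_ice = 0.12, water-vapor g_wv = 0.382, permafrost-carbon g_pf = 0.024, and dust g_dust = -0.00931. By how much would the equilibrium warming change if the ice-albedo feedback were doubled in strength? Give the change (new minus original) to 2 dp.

Original: g = 0.51669, ΔT = 1.22/(1−0.51669) = 2.5243 °C.
With doubled ice-albedo: g' = 0.63669, ΔT' = 1.22/(1−0.63669) = 3.3580 °C.
Change = 3.3580 − 2.5243 = 0.83 °C.

0.83 °C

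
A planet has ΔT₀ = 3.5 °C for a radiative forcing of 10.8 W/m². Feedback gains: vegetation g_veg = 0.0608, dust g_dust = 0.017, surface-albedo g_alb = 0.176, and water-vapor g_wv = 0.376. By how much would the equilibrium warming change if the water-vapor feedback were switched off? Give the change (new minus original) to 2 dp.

-4.76 °C

Original: g = 0.6298, ΔT = 3.5/(1−0.6298) = 9.4543 °C.
Without water-vapor: g' = 0.2538, ΔT' = 3.5/(1−0.2538) = 4.6904 °C.
Change = 4.6904 − 9.4543 = -4.76 °C.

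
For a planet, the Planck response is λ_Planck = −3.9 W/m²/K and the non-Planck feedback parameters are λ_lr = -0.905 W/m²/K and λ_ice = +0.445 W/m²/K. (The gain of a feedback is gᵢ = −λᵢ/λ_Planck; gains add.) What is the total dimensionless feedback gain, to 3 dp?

Convert to gains: g_lr = -0.905/3.9 = -0.2321; g_ice = 0.445/3.9 = 0.1141.
Total gain g = -0.118.

-0.118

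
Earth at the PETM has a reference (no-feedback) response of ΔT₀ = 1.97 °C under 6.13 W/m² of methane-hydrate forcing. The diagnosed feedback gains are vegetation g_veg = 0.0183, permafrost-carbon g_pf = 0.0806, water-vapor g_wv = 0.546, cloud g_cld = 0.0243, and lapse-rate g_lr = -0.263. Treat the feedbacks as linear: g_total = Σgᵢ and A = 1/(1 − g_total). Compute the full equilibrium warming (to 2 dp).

3.32 °C

Total gain g = 0.0183 + 0.0806 + 0.546 + 0.0243 − 0.263 = 0.4062.
Amplification A = 1/(1 − 0.4062) = 1.684.
ΔT = 1.97 × 1.684 = 3.32 °C.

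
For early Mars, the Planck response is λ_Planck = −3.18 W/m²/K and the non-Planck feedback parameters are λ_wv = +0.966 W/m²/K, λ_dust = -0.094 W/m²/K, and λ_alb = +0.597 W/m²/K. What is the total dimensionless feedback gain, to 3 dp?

Convert to gains: g_wv = 0.966/3.18 = 0.3038; g_dust = -0.094/3.18 = -0.02956; g_alb = 0.597/3.18 = 0.1877.
Total gain g = 0.46194.

0.462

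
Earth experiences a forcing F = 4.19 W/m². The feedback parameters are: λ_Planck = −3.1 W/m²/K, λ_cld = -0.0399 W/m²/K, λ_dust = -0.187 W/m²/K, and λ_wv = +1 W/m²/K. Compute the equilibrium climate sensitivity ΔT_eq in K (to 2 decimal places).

Net feedback parameter λ = (−3.1) + (-0.0399) + (-0.187) + (+1) = -2.3269 W/m²/K.
ΔT = −F/λ = −4.19/(-2.3269) = 1.80 K.

1.80 K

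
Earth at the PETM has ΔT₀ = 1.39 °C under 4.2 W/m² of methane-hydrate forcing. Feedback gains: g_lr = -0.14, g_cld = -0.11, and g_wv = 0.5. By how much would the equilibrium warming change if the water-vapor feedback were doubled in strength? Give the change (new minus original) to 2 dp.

Original: g = 0.25, ΔT = 1.39/(1−0.25) = 1.8533 °C.
With doubled water-vapor: g' = 0.75, ΔT' = 1.39/(1−0.75) = 5.5600 °C.
Change = 5.5600 − 1.8533 = 3.71 °C.

3.71 °C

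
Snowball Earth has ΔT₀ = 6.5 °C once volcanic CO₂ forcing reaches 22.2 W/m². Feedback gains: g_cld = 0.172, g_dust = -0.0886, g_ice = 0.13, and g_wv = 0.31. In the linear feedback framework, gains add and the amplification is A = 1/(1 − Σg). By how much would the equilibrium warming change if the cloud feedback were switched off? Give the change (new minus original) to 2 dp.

Original: g = 0.5234, ΔT = 6.5/(1−0.5234) = 13.6383 °C.
Without cloud: g' = 0.3514, ΔT' = 6.5/(1−0.3514) = 10.0216 °C.
Change = 10.0216 − 13.6383 = -3.62 °C.

-3.62 °C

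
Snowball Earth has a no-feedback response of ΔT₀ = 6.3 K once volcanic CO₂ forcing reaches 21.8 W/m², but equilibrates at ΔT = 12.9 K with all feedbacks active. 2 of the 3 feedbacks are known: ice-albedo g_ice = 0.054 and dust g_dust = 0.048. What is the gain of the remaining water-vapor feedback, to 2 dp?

Amplification A = ΔT/ΔT₀ = 12.9/6.3 = 2.048.
Total gain g = 1 − 1/A = 1 − 1/2.048 = 0.5117.
Known gains sum to 0.054 + 0.048 = 0.102.
g_wv = 0.5117 − 0.102 = 0.41.

0.41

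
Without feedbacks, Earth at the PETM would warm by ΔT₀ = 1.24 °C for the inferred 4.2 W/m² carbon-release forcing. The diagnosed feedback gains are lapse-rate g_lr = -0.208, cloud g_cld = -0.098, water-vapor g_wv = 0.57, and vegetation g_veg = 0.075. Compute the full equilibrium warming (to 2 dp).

Total gain g = -0.208 − 0.098 + 0.57 + 0.075 = 0.339.
Amplification A = 1/(1 − 0.339) = 1.513.
ΔT = 1.24 × 1.513 = 1.88 °C.

1.88 °C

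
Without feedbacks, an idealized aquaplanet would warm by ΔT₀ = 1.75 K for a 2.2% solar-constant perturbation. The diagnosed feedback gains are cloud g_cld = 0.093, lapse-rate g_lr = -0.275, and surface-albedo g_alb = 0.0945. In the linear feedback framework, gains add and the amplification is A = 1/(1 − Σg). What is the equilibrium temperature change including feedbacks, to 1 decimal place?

1.6 K

Total gain g = 0.093 − 0.275 + 0.0945 = -0.0875.
Amplification A = 1/(1 + 0.0875) = 0.9195.
ΔT = 1.75 × 0.9195 = 1.6 K.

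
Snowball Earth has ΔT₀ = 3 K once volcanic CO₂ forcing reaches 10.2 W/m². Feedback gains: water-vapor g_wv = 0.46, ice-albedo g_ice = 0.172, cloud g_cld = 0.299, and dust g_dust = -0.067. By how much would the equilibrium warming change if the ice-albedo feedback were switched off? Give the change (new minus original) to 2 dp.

-12.32 K

Original: g = 0.864, ΔT = 3/(1−0.864) = 22.0588 K.
Without ice-albedo: g' = 0.692, ΔT' = 3/(1−0.692) = 9.7403 K.
Change = 9.7403 − 22.0588 = -12.32 K.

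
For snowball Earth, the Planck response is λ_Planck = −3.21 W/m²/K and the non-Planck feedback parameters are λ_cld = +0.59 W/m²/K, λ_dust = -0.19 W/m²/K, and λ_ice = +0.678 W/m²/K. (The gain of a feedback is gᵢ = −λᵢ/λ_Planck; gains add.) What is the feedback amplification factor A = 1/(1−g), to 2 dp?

Convert to gains: g_cld = 0.59/3.21 = 0.1838; g_dust = -0.19/3.21 = -0.05919; g_ice = 0.678/3.21 = 0.2112.
Total gain g = 0.33581.
A = 1/(1 − 0.33581) = 1.51.

1.51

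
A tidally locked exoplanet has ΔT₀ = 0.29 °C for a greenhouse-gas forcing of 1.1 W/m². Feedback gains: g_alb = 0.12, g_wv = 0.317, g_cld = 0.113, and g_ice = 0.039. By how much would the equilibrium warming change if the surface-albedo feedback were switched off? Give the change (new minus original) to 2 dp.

Original: g = 0.589, ΔT = 0.29/(1−0.589) = 0.7056 °C.
Without surface-albedo: g' = 0.469, ΔT' = 0.29/(1−0.469) = 0.5461 °C.
Change = 0.5461 − 0.7056 = -0.16 °C.

-0.16 °C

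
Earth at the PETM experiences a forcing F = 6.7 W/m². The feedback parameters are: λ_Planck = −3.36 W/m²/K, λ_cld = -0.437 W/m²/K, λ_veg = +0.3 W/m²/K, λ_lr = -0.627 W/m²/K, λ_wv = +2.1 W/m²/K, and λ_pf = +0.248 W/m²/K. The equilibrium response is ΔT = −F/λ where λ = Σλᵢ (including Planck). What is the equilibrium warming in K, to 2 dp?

Net feedback parameter λ = (−3.36) + (-0.437) + (+0.3) + (-0.627) + (+2.1) + (+0.248) = -1.776 W/m²/K.
ΔT = −F/λ = −6.7/(-1.776) = 3.77 K.

3.77 K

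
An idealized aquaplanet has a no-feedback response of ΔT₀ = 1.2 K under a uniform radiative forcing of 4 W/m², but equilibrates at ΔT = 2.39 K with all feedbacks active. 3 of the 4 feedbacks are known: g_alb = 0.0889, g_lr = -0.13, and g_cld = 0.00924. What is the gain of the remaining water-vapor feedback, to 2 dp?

0.53

Amplification A = ΔT/ΔT₀ = 2.39/1.2 = 1.992.
Total gain g = 1 − 1/A = 1 − 1/1.992 = 0.498.
Known gains sum to 0.0889 − 0.13 + 0.00924 = -0.03186.
g_wv = 0.498 + 0.03186 = 0.53.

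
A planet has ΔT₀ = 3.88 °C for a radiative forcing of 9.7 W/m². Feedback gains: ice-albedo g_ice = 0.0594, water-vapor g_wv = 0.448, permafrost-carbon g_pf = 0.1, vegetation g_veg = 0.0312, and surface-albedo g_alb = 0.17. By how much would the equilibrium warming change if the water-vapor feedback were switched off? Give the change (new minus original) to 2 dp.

Original: g = 0.8086, ΔT = 3.88/(1−0.8086) = 20.2717 °C.
Without water-vapor: g' = 0.3606, ΔT' = 3.88/(1−0.3606) = 6.0682 °C.
Change = 6.0682 − 20.2717 = -14.20 °C.

-14.20 °C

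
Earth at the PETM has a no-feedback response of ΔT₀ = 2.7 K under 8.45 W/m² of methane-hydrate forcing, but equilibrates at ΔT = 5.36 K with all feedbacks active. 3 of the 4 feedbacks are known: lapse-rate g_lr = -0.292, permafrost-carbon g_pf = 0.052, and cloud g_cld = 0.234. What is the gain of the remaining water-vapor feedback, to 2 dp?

Amplification A = ΔT/ΔT₀ = 5.36/2.7 = 1.985.
Total gain g = 1 − 1/A = 1 − 1/1.985 = 0.4962.
Known gains sum to -0.292 + 0.052 + 0.234 = -0.006.
g_wv = 0.4962 + 0.006 = 0.50.

0.50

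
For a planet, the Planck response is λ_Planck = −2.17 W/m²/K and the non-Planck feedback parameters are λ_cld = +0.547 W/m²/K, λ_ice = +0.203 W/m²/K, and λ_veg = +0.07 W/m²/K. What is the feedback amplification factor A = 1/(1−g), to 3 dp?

1.607

Convert to gains: g_cld = 0.547/2.17 = 0.2521; g_ice = 0.203/2.17 = 0.09355; g_veg = 0.07/2.17 = 0.03226.
Total gain g = 0.37791.
A = 1/(1 − 0.37791) = 1.607.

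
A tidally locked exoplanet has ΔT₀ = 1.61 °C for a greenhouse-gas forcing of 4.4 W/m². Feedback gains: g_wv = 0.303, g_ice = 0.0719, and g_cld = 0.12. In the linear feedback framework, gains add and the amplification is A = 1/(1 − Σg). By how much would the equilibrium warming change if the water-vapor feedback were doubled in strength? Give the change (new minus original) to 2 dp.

4.78 °C

Original: g = 0.4949, ΔT = 1.61/(1−0.4949) = 3.1875 °C.
With doubled water-vapor: g' = 0.7979, ΔT' = 1.61/(1−0.7979) = 7.9664 °C.
Change = 7.9664 − 3.1875 = 4.78 °C.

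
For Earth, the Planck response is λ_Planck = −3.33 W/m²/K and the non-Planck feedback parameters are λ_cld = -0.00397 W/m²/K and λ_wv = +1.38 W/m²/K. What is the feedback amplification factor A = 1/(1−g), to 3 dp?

Convert to gains: g_cld = -0.00397/3.33 = -0.001192; g_wv = 1.38/3.33 = 0.4144.
Total gain g = 0.413208.
A = 1/(1 − 0.413208) = 1.704.

1.704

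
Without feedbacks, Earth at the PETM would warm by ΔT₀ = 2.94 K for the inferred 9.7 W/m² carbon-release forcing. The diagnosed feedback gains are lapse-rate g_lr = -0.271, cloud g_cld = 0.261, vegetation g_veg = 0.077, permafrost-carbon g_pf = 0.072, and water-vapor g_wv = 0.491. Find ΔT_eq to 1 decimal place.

7.9 K

Total gain g = -0.271 + 0.261 + 0.077 + 0.072 + 0.491 = 0.63.
Amplification A = 1/(1 − 0.63) = 2.703.
ΔT = 2.94 × 2.703 = 7.9 K.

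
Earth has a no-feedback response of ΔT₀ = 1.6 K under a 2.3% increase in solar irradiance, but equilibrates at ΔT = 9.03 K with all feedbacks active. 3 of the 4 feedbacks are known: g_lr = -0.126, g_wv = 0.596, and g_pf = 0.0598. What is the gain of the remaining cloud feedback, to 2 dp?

Amplification A = ΔT/ΔT₀ = 9.03/1.6 = 5.644.
Total gain g = 1 − 1/A = 1 − 1/5.644 = 0.8228.
Known gains sum to -0.126 + 0.596 + 0.0598 = 0.5298.
g_cld = 0.8228 − 0.5298 = 0.29.

0.29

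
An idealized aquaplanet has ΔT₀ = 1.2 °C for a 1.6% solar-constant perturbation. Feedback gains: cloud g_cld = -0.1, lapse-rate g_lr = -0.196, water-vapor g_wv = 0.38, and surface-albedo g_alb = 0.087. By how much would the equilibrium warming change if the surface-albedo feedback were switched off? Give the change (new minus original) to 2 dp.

Original: g = 0.171, ΔT = 1.2/(1−0.171) = 1.4475 °C.
Without surface-albedo: g' = 0.084, ΔT' = 1.2/(1−0.084) = 1.3100 °C.
Change = 1.3100 − 1.4475 = -0.14 °C.

-0.14 °C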